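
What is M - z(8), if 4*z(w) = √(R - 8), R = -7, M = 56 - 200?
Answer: -144 - I*√15/4 ≈ -144.0 - 0.96825*I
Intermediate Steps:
M = -144
z(w) = I*√15/4 (z(w) = √(-7 - 8)/4 = √(-15)/4 = (I*√15)/4 = I*√15/4)
M - z(8) = -144 - I*√15/4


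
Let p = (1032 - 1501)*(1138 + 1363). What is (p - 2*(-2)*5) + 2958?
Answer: -1169991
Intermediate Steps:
p = -1172969 (p = -469*2501 = -1172969)
(p - 2*(-2)*5) + 2958 = (-1172969 - 2*(-2)*5) + 2958 = (-1172969 + 4*5) + 2958 = (-1172969 + 20) + 2958 = -1172949 + 2958 = -1169991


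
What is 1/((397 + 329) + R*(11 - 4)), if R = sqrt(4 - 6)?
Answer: 363/263587 - 7*I*sqrt(2)/527174 ≈ 0.0013772 - 1.8778e-5*I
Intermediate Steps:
R = I*sqrt(2) (R = sqrt(-2) = I*sqrt(2) ≈ 1.4142*I)
1/((397 + 329) + R*(11 - 4)) = 1/((397 + 329) + (I*sqrt(2))*(11 - 4)) = 1/(726 + (I*sqrt(2))*7) = 1/(726 + 7*I*sqrt(2))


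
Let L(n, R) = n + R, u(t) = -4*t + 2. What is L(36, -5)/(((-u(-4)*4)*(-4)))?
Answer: 31/288 ≈ 0.10764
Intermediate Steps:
u(t) = 2 - 4*t
L(n, R) = R + n
L(36, -5)/(((-u(-4)*4)*(-4))) = (-5 + 36)/(((-(2 - 4*(-4))*4)*(-4))) = 31/(((-(2 + 16)*4)*(-4))) = 31/(((-1*18*4)*(-4))) = 31/((-18*4*(-4))) = 31/((-72*(-4))) = 31/288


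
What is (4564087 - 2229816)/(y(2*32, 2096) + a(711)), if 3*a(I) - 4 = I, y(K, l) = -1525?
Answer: -7002813/3860 ≈ -1814.2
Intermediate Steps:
a(I) = 4/3 + I/3
(4564087 - 2229816)/(y(2*32, 2096) + a(711)) = (4564087 - 2229816)/(-1525 + (4/3 + (⅓)*711)) = 2334271/(-1525 + (4/3 + 237)) = 2334271/(-1525 + 715/3) = 2334271/(-3860/3) = 2334271*(-3/3860) = -7002813/3860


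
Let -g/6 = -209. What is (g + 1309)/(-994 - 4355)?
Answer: -2563/5349 ≈ -0.47916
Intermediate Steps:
g = 1254 (g = -6*(-209) = 1254)
(g + 1309)/(-994 - 4355) = (1254 + 1309)/(-994 - 4355) = 2563/(-5349) = 2563*(-1/5349) = -2563/5349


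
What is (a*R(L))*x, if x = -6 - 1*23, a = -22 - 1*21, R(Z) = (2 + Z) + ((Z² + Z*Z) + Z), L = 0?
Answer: 2494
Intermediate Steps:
R(Z) = 2 + 2*Z + 2*Z² (R(Z) = (2 + Z) + ((Z² + Z²) + Z) = (2 + Z) + (2*Z² + Z) = (2 + Z) + (Z + 2*Z²) = 2 + 2*Z + 2*Z²)
a = -43 (a = -22 - 21 = -43)
x = -29 (x = -6 - 23 = -29)
(a*R(L))*x = -43*(2 + 2*0 + 2*0²)*(-29) = -43*(2 + 0 + 2*0)*(-29) = -43*(2 + 0 + 0)*(-29) = -43*2*(-29) = -86*(-29) = 2494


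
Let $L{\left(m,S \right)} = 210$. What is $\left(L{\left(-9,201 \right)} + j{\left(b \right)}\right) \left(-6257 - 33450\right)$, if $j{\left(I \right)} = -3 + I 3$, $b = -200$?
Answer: $15604851$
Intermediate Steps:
$j{\left(I \right)} = -3 + 3 I$
$\left(L{\left(-9,201 \right)} + j{\left(b \right)}\right) \left(-6257 - 33450\right) = \left(210 + \left(-3 + 3 \left(-200\right)\right)\right) \left(-6257 - 33450\right) = \left(210 - 603\right) \left(-39707\right) = \left(-393\right) \left(-39707\right) = 15604851$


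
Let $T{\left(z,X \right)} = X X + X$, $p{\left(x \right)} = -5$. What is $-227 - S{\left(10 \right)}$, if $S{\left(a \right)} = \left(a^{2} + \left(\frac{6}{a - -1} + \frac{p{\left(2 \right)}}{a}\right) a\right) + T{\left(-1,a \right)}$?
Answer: $- \frac{4812}{11} \approx -437.45$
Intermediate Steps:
$T{\left(z,X \right)} = X + X^{2}$ ($T{\left(z,X \right)} = X^{2} + X = X + X^{2}$)
$S{\left(a \right)} = a^{2} + a \left(1 + a\right) + a \left(- \frac{5}{a} + \frac{6}{1 + a}\right)$ ($S{\left(a \right)} = \left(a^{2} + \left(\frac{6}{a - -1} - \frac{5}{a}\right) a\right) + a \left(1 + a\right) = \left(a^{2} + \left(\frac{6}{a + 1} - \frac{5}{a}\right) a\right) + a \left(1 + a\right) = \left(a^{2} + \left(\frac{6}{1 + a} - \frac{5}{a}\right) a\right) + a \left(1 + a\right) = \left(a^{2} + \left(- \frac{5}{a} + \frac{6}{1 + a}\right) a\right) + a \left(1 + a\right) = \left(a^{2} + a \left(- \frac{5}{a} + \frac{6}{1 + a}\right)\right) + a \left(1 + a\right) = a^{2} + a \left(1 + a\right) + a \left(- \frac{5}{a} + \frac{6}{1 + a}\right)$)
$-227 - S{\left(10 \right)} = -227 - \frac{-5 + 2 \cdot 10 + 2 \cdot 10^{3} + 3 \cdot 10^{2}}{1 + 10} = -227 - \frac{-5 + 20 + 2 \cdot 1000 + 3 \cdot 100}{11} = -227 - \frac{-5 + 20 + 2000 + 300}{11} = -227 - \frac{1}{11} \cdot 2315 = -227 - \frac{2315}{11} = - \frac{4812}{11}$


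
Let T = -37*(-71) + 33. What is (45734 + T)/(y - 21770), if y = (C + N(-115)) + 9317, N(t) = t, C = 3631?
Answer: -48394/8937 ≈ -5.4150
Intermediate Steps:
T = 2660 (T = 2627 + 33 = 2660)
y = 12833 (y = (3631 - 115) + 9317 = 3516 + 9317 = 12833)
(45734 + T)/(y - 21770) = (45734 + 2660)/(12833 - 21770) = 48394/(-8937) = 48394*(-1/8937) = -48394/8937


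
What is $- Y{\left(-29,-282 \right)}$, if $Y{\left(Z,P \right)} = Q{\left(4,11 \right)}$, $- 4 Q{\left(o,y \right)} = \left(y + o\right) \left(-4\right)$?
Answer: $-15$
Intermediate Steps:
$Q{\left(o,y \right)} = o + y$ ($Q{\left(o,y \right)} = - \frac{\left(y + o\right) \left(-4\right)}{4} = - \frac{\left(o + y\right) \left(-4\right)}{4} = - \frac{- 4 o - 4 y}{4} = o + y$)
$Y{\left(Z,P \right)} = 15$ ($Y{\left(Z,P \right)} = 4 + 11 = 15$)
$- Y{\left(-29,-282 \right)} = \left(-1\right) 15 = -15$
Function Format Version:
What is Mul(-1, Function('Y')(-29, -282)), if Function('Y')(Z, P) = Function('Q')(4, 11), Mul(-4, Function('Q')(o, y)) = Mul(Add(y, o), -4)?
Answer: -15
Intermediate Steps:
Function('Q')(o, y) = Add(o, y) (Function('Q')(o, y) = Mul(Rational(-1, 4), Mul(Add(y, o), -4)) = Mul(Rational(-1, 4), Mul(Add(o, y), -4)) = Mul(Rational(-1, 4), Add(Mul(-4, o), Mul(-4, y))) = Add(o, y))
Function('Y')(Z, P) = 15 (Function('Y')(Z, P) = Add(4, 11) = 15)
Mul(-1, Function('Y')(-29, -282)) = Mul(-1, 15) = -15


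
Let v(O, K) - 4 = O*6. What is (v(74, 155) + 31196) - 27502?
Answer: 4142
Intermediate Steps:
v(O, K) = 4 + 6*O (v(O, K) = 4 + O*6 = 4 + 6*O)
(v(74, 155) + 31196) - 27502 = ((4 + 6*74) + 31196) - 27502 = ((4 + 444) + 31196) - 27502 = (448 + 31196) - 27502 = 31644 - 27502 = 4142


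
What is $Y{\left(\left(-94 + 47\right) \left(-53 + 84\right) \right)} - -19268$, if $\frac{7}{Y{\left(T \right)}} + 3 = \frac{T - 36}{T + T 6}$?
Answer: $\frac{560704479}{29104} \approx 19266.0$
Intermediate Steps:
$Y{\left(T \right)} = \frac{7}{-3 + \frac{-36 + T}{7 T}}$ ($Y{\left(T \right)} = \frac{7}{-3 + \frac{T - 36}{T + T 6}} = \frac{7}{-3 + \frac{-36 + T}{T + 6 T}} = \frac{7}{-3 + \frac{-36 + T}{7 T}}$)
$Y{\left(\left(-94 + 47\right) \left(-53 + 84\right) \right)} - -19268 = - \frac{49 \left(-94 + 47\right) \left(-53 + 84\right)}{36 + 20 \left(-94 + 47\right) \left(-53 + 84\right)} - -19268 = - \frac{49 \left(\left(-47\right) 31\right)}{36 + 20 \left(\left(-47\right) 31\right)} + 19268 = \left(-49\right) \left(-1457\right) \frac{1}{36 + 20 \left(-1457\right)} + 19268 = \left(-49\right) \left(-1457\right) \frac{1}{36 - 29140} + 19268 = \left(-49\right) \left(-1457\right) \frac{1}{-29104} + 19268 = \left(-49\right) \left(-1457\right) \left(- \frac{1}{29104}\right) + 19268 = - \frac{71393}{29104} + 19268 = \frac{560704479}{29104}$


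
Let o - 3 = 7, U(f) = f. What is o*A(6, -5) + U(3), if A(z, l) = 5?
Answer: 53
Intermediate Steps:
o = 10 (o = 3 + 7 = 10)
o*A(6, -5) + U(3) = 10*5 + 3 = 50 + 3 = 53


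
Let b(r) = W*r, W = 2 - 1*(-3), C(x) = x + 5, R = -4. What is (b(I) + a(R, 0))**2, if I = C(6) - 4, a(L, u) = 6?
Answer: 1681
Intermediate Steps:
C(x) = 5 + x
I = 7 (I = (5 + 6) - 4 = 11 - 4 = 7)
W = 5 (W = 2 + 3 = 5)
b(r) = 5*r
(b(I) + a(R, 0))**2 = (5*7 + 6)**2 = (35 + 6)**2 = 41**2 = 1681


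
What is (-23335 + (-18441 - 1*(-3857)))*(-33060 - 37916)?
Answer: 2691338944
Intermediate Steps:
(-23335 + (-18441 - 1*(-3857)))*(-33060 - 37916) = (-23335 + (-18441 + 3857))*(-70976) = (-23335 - 14584)*(-70976) = -37919*(-70976) = 2691338944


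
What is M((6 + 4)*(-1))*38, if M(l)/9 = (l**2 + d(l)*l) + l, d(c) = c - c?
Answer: 30780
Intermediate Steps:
d(c) = 0
M(l) = 9*l + 9*l**2 (M(l) = 9*((l**2 + 0*l) + l) = 9*((l**2 + 0) + l) = 9*(l**2 + l) = 9*(l + l**2) = 9*l + 9*l**2)
M((6 + 4)*(-1))*38 = (9*((6 + 4)*(-1))*(1 + (6 + 4)*(-1)))*38 = (9*(10*(-1))*(1 + 10*(-1)))*38 = (9*(-10)*(1 - 10))*38 = (9*(-10)*(-9))*38 = 810*38 = 30780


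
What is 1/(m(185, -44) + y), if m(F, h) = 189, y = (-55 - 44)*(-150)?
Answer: 1/15039 ≈ 6.6494e-5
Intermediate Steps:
y = 14850 (y = -99*(-150) = 14850)
1/(m(185, -44) + y) = 1/(189 + 14850) = 1/15039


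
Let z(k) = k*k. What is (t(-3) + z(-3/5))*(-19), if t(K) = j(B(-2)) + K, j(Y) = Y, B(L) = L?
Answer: 2204/25 ≈ 88.160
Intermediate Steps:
z(k) = k²
t(K) = -2 + K
(t(-3) + z(-3/5))*(-19) = ((-2 - 3) + (-3/5)²)*(-19) = (-5 + (-3*⅕)²)*(-19) = (-5 + (-⅗)²)*(-19) = (-5 + 9/25)*(-19) = -116/25*(-19) = 2204/25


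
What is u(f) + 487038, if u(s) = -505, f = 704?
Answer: 486533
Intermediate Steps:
u(f) + 487038 = -505 + 487038 = 486533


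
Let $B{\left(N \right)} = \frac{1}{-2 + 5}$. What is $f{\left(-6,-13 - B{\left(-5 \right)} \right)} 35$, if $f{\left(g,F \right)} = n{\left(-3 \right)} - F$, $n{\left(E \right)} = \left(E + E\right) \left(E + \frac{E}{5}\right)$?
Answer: $\frac{3668}{3} \approx 1222.7$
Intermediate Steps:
$n{\left(E \right)} = \frac{12 E^{2}}{5}$ ($n{\left(E \right)} = 2 E \left(E + E \frac{1}{5}\right) = 2 E \left(E + \frac{E}{5}\right) = 2 E \frac{6 E}{5} = \frac{12 E^{2}}{5}$)
$B{\left(N \right)} = \frac{1}{3}$
$f{\left(g,F \right)} = \frac{108}{5} - F$ ($f{\left(g,F \right)} = \frac{12 \left(-3\right)^{2}}{5} - F = \frac{12}{5} \cdot 9 - F = \frac{108}{5} - F$)
$f{\left(-6,-13 - B{\left(-5 \right)} \right)} 35 = \left(\frac{108}{5} - \left(-13 - \frac{1}{3}\right)\right) 35 = \left(\frac{108}{5} - - \frac{40}{3}\right) 35 = \left(\frac{108}{5} + \frac{40}{3}\right) 35 = \frac{524}{15} \cdot 35 = \frac{3668}{3}$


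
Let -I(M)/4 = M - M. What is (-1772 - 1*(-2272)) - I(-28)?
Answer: 500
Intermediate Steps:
I(M) = 0 (I(M) = -4*(M - M) = -4*0 = 0)
(-1772 - 1*(-2272)) - I(-28) = (-1772 - 1*(-2272)) - 1*0 = (-1772 + 2272) + 0 = 500 + 0 = 500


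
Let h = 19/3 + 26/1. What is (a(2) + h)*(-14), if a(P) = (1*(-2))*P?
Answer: -1190/3 ≈ -396.67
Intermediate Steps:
a(P) = -2*P
h = 97/3 (h = 19*(⅓) + 26*1 = 19/3 + 26 = 97/3 ≈ 32.333)
(a(2) + h)*(-14) = (-2*2 + 97/3)*(-14) = (-4 + 97/3)*(-14) = (85/3)*(-14) = -1190/3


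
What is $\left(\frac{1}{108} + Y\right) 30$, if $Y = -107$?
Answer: $- \frac{57775}{18} \approx -3209.7$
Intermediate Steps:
$\left(\frac{1}{108} + Y\right) 30 = \left(\frac{1}{108} - 107\right) 30 = \left(- \frac{11555}{108}\right) 30 = - \frac{57775}{18}$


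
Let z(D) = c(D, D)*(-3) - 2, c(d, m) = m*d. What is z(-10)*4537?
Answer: -1370174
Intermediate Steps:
c(d, m) = d*m
z(D) = -2 - 3*D² (z(D) = (D*D)*(-3) - 2 = D²*(-3) - 2 = -3*D² - 2 = -2 - 3*D²)
z(-10)*4537 = (-2 - 3*(-10)²)*4537 = (-2 - 3*100)*4537 = (-2 - 300)*4537 = -302*4537 = -1370174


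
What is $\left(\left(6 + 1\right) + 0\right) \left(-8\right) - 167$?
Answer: $-223$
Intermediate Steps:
$\left(\left(6 + 1\right) + 0\right) \left(-8\right) - 167 = \left(7 + 0\right) \left(-8\right) - 167 = 7 \left(-8\right) - 167 = -56 - 167 = -223$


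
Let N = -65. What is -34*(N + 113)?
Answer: -1632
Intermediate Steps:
-34*(N + 113) = -34*(-65 + 113) = -34*48 = -1632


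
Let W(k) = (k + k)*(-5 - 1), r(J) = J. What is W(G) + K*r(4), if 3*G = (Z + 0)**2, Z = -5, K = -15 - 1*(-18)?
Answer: -88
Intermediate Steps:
K = 3 (K = -15 + 18 = 3)
G = 25/3 (G = (-5 + 0)**2/3 = (1/3)*(-5)**2 = (1/3)*25 = 25/3 ≈ 8.3333)
W(k) = -12*k (W(k) = (2*k)*(-6) = -12*k)
W(G) + K*r(4) = -12*25/3 + 3*4 = -100 + 12 = -88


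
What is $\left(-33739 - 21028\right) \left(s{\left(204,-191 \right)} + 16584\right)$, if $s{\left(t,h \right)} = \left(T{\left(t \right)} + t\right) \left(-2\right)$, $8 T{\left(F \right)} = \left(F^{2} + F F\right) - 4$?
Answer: $253625977$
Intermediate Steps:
$T{\left(F \right)} = - \frac{1}{2} + \frac{F^{2}}{4}$ ($T{\left(F \right)} = \frac{\left(F^{2} + F F\right) - 4}{8} = \frac{\left(F^{2} + F^{2}\right) - 4}{8} = \frac{2 F^{2} - 4}{8} = \frac{-4 + 2 F^{2}}{8} = - \frac{1}{2} + \frac{F^{2}}{4}$)
$s{\left(t,h \right)} = 1 - 2 t - \frac{t^{2}}{2}$ ($s{\left(t,h \right)} = \left(\left(- \frac{1}{2} + \frac{t^{2}}{4}\right) + t\right) \left(-2\right) = \left(- \frac{1}{2} + t + \frac{t^{2}}{4}\right) \left(-2\right) = 1 - 2 t - \frac{t^{2}}{2}$)
$\left(-33739 - 21028\right) \left(s{\left(204,-191 \right)} + 16584\right) = \left(-33739 - 21028\right) \left(\left(1 - 408 - \frac{204^{2}}{2}\right) + 16584\right) = - 54767 \left(\left(1 - 408 - 20808\right) + 16584\right) = - 54767 \left(-21215 + 16584\right) = \left(-54767\right) \left(-4631\right) = 253625977$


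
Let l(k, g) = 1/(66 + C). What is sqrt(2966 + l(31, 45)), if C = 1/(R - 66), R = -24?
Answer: 2*sqrt(26154114749)/5939 ≈ 54.461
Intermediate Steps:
C = -1/90 (C = 1/(-24 - 66) = 1/(-90) = -1/90 ≈ -0.011111)
l(k, g) = 90/5939 (l(k, g) = 1/(66 - 1/90) = 1/(5939/90) = 90/5939)
sqrt(2966 + l(31, 45)) = sqrt(2966 + 90/5939) = sqrt(17615164/5939) = 2*sqrt(26154114749)/5939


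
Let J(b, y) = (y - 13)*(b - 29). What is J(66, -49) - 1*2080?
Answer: -4374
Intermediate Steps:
J(b, y) = (-29 + b)*(-13 + y) (J(b, y) = (-13 + y)*(-29 + b) = (-29 + b)*(-13 + y))
J(66, -49) - 1*2080 = (377 - 29*(-49) - 13*66 + 66*(-49)) - 1*2080 = (377 + 1421 - 858 - 3234) - 2080 = -2294 - 2080 = -4374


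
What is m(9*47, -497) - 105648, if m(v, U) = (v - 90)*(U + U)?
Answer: -436650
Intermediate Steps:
m(v, U) = 2*U*(-90 + v) (m(v, U) = (-90 + v)*(2*U) = 2*U*(-90 + v))
m(9*47, -497) - 105648 = 2*(-497)*(-90 + 9*47) - 105648 = 2*(-497)*(-90 + 423) - 105648 = 2*(-497)*333 - 105648 = -331002 - 105648 = -436650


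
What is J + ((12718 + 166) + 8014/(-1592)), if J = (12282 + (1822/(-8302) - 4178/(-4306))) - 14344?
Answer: 76956523850991/7113933988 ≈ 10818.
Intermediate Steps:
J = -18421596330/8937103 (J = (12282 + (1822*(-1/8302) - 4178*(-1/4306))) - 14344 = (12282 + (-911/4151 + 2089/2153)) - 14344 = (12282 + 6710056/8937103) - 14344 = 109772209102/8937103 - 14344 = -18421596330/8937103 ≈ -2061.3)
J + ((12718 + 166) + 8014/(-1592)) = -18421596330/8937103 + ((12718 + 166) + 8014/(-1592)) = -18421596330/8937103 + (12884 + 8014*(-1/1592)) = -18421596330/8937103 + (12884 - 4007/796) = -18421596330/8937103 + 10251657/796 = 76956523850991/7113933988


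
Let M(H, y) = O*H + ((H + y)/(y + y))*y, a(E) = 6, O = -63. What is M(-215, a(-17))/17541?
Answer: 26881/35082 ≈ 0.76623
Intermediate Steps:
M(H, y) = y/2 - 125*H/2 (M(H, y) = -63*H + ((H + y)/(y + y))*y = -63*H + ((H + y)/((2*y)))*y = -63*H + ((H + y)*(1/(2*y)))*y = -63*H + ((H + y)/(2*y))*y = -63*H + (H/2 + y/2) = y/2 - 125*H/2)
M(-215, a(-17))/17541 = ((½)*6 - 125/2*(-215))/17541 = (3 + 26875/2)*(1/17541) = (26881/2)*(1/17541) = 26881/35082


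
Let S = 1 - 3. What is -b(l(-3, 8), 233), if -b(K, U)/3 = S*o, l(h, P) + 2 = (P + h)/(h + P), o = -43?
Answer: 258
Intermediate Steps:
S = -2
l(h, P) = -1 (l(h, P) = -2 + (P + h)/(h + P) = -2 + (P + h)/(P + h) = -2 + 1 = -1)
b(K, U) = -258 (b(K, U) = -(-6)*(-43) = -3*86 = -258)
-b(l(-3, 8), 233) = -1*(-258) = 258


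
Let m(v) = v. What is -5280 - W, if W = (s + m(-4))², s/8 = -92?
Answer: -552880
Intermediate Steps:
s = -736 (s = 8*(-92) = -736)
W = 547600 (W = (-736 - 4)² = (-740)² = 547600)
-5280 - W = -5280 - 1*547600 = -5280 - 547600 = -552880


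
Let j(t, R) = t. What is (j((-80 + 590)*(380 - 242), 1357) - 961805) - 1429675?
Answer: -2321100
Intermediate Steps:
(j((-80 + 590)*(380 - 242), 1357) - 961805) - 1429675 = ((-80 + 590)*(380 - 242) - 961805) - 1429675 = (510*138 - 961805) - 1429675 = (70380 - 961805) - 1429675 = -891425 - 1429675 = -2321100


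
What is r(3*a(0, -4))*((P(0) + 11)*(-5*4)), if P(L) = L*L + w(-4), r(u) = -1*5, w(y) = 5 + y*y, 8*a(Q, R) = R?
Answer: 3200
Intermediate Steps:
a(Q, R) = R/8
w(y) = 5 + y²
r(u) = -5
P(L) = 21 + L² (P(L) = L*L + (5 + (-4)²) = L² + (5 + 16) = L² + 21 = 21 + L²)
r(3*a(0, -4))*((P(0) + 11)*(-5*4)) = -5*((21 + 0²) + 11)*(-5*4) = -5*((21 + 0) + 11)*(-20) = -5*(21 + 11)*(-20) = -160*(-20) = -5*(-640) = 3200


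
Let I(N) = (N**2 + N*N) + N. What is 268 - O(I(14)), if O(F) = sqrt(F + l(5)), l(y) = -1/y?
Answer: 268 - sqrt(10145)/5 ≈ 247.86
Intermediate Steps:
I(N) = N + 2*N**2 (I(N) = (N**2 + N**2) + N = 2*N**2 + N = N + 2*N**2)
O(F) = sqrt(-1/5 + F) (O(F) = sqrt(F - 1/5) = sqrt(-1/5 + F))
268 - O(I(14)) = 268 - sqrt(-5 + 25*(14*(1 + 2*14)))/5 = 268 - sqrt(-5 + 25*(14*(1 + 28)))/5 = 268 - sqrt(-5 + 25*(14*29))/5 = 268 - sqrt(-5 + 25*406)/5 = 268 - sqrt(-5 + 10150)/5 = 268 - sqrt(10145)/5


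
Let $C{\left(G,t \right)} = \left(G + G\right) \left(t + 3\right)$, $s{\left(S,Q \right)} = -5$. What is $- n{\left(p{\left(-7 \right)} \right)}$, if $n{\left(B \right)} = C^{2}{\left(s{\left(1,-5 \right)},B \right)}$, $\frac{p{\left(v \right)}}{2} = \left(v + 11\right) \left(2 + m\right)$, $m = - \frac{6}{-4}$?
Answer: $-96100$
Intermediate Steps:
$m = \frac{3}{2}$ ($m = \left(-6\right) \left(- \frac{1}{4}\right) = \frac{3}{2} \approx 1.5$)
$C{\left(G,t \right)} = 2 G \left(3 + t\right)$
$p{\left(v \right)} = 77 + 7 v$ ($p{\left(v \right)} = 2 \left(v + 11\right) \left(2 + \frac{3}{2}\right) = 2 \left(11 + v\right) \frac{7}{2} = 2 \left(\frac{77}{2} + \frac{7 v}{2}\right) = 77 + 7 v$)
$n{\left(B \right)} = \left(-30 - 10 B\right)^{2}$ ($n{\left(B \right)} = \left(2 \left(-5\right) \left(3 + B\right)\right)^{2} = \left(-30 - 10 B\right)^{2}$)
$- n{\left(p{\left(-7 \right)} \right)} = - 100 \left(3 + \left(77 + 7 \left(-7\right)\right)\right)^{2} = - 100 \left(3 + \left(77 - 49\right)\right)^{2} = - 100 \left(3 + 28\right)^{2} = - 100 \cdot 31^{2} = - 100 \cdot 961 = \left(-1\right) 96100 = -96100$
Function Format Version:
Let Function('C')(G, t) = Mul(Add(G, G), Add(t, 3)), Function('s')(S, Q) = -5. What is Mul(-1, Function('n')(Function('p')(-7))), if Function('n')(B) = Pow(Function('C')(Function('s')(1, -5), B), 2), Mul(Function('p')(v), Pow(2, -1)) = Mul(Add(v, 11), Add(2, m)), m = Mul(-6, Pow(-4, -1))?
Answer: -96100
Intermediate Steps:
m = Rational(3, 2) (m = Mul(-6, Rational(-1, 4)) = Rational(3, 2) ≈ 1.5000)
Function('C')(G, t) = Mul(2, G, Add(3, t)) (Function('C')(G, t) = Mul(Mul(2, G), Add(3, t)) = Mul(2, G, Add(3, t)))
Function('p')(v) = Add(77, Mul(7, v)) (Function('p')(v) = Mul(2, Mul(Add(v, 11), Add(2, Rational(3, 2)))) = Mul(2, Mul(Add(11, v), Rational(7, 2))) = Mul(2, Add(Rational(77, 2), Mul(Rational(7, 2), v))) = Add(77, Mul(7, v)))
Function('n')(B) = Pow(Add(-30, Mul(-10, B)), 2) (Function('n')(B) = Pow(Mul(2, -5, Add(3, B)), 2) = Pow(Add(-30, Mul(-10, B)), 2))
Mul(-1, Function('n')(Function('p')(-7))) = Mul(-1, Mul(100, Pow(Add(3, Add(77, Mul(7, -7))), 2))) = Mul(-1, Mul(100, Pow(Add(3, Add(77, -49)), 2))) = Mul(-1, Mul(100, Pow(Add(3, 28), 2))) = Mul(-1, Mul(100, Pow(31, 2))) = Mul(-1, Mul(100, 961)) = Mul(-1, 96100) = -96100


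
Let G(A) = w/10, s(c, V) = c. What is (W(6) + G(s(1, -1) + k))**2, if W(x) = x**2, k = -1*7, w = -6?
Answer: 31329/25 ≈ 1253.2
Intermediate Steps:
k = -7
G(A) = -3/5 (G(A) = -6/10 = -6*1/10 = -3/5)
(W(6) + G(s(1, -1) + k))**2 = (6**2 - 3/5)**2 = (36 - 3/5)**2 = (177/5)**2 = 31329/25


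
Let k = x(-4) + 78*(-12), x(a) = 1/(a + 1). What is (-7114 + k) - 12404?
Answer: -61363/3 ≈ -20454.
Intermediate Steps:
x(a) = 1/(1 + a)
k = -2809/3 (k = 1/(1 - 4) + 78*(-12) = 1/(-3) - 936 = -1/3 - 936 = -2809/3 ≈ -936.33)
(-7114 + k) - 12404 = (-7114 - 2809/3) - 12404 = -24151/3 - 12404 = -61363/3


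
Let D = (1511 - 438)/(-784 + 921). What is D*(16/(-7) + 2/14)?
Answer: -16095/959 ≈ -16.783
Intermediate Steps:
D = 1073/137 ≈ 7.8321
D*(16/(-7) + 2/14) = 1073*(16/(-7) + 2/14)/137 = 1073*(16*(-⅐) + 2*(1/14))/137 = 1073*(-16/7 + ⅐)/137 = (1073/137)*(-15/7) = -16095/959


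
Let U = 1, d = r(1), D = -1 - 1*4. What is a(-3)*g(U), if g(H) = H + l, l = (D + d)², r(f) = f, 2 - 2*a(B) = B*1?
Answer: 85/2 ≈ 42.500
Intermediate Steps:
a(B) = 1 - B/2
D = -5 (D = -1 - 4 = -5)
d = 1
l = 16 (l = (-5 + 1)² = (-4)² = 16)
g(H) = 16 + H (g(H) = H + 16 = 16 + H)
a(-3)*g(U) = (1 - ½*(-3))*(16 + 1) = (1 + 3/2)*17 = (5/2)*17 = 85/2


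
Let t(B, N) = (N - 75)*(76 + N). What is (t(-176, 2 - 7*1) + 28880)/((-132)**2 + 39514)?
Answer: 11600/28469 ≈ 0.40746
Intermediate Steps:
t(B, N) = (-75 + N)*(76 + N)
(t(-176, 2 - 7*1) + 28880)/((-132)**2 + 39514) = ((-5700 + (2 - 7*1) + (2 - 7*1)**2) + 28880)/((-132)**2 + 39514) = ((-5700 + (2 - 7) + (2 - 7)**2) + 28880)/(17424 + 39514) = ((-5700 - 5 + (-5)**2) + 28880)/56938 = ((-5700 - 5 + 25) + 28880)*(1/56938) = (-5680 + 28880)*(1/56938) = 23200*(1/56938) = 11600/28469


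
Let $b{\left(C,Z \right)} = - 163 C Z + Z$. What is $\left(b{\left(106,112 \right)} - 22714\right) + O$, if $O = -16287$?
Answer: $-1974025$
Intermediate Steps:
$b{\left(C,Z \right)} = Z - 163 C Z$ ($b{\left(C,Z \right)} = - 163 C Z + Z = Z - 163 C Z$)
$\left(b{\left(106,112 \right)} - 22714\right) + O = \left(112 \left(1 - 17278\right) - 22714\right) - 16287 = \left(112 \left(-17277\right) - 22714\right) - 16287 = \left(-1935024 - 22714\right) - 16287 = -1957738 - 16287 = -1974025$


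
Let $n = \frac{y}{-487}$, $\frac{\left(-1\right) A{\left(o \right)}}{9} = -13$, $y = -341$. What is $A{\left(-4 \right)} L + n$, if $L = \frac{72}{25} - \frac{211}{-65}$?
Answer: $\frac{8735078}{12175} \approx 717.46$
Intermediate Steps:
$A{\left(o \right)} = 117$ ($A{\left(o \right)} = \left(-9\right) \left(-13\right) = 117$)
$n = \frac{341}{487}$ ($n = - \frac{341}{-487} = \left(-341\right) \left(- \frac{1}{487}\right) = \frac{341}{487} \approx 0.7002$)
$L = \frac{1991}{325}$ ($L = 72 \cdot \frac{1}{25} - - \frac{211}{65} = \frac{72}{25} + \frac{211}{65} = \frac{1991}{325} \approx 6.1262$)
$A{\left(-4 \right)} L + n = 117 \cdot \frac{1991}{325} + \frac{341}{487} = \frac{17919}{25} + \frac{341}{487} = \frac{8735078}{12175}$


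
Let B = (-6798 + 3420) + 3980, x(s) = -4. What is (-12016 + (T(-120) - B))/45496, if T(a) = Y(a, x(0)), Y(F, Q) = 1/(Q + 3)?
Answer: -12619/45496 ≈ -0.27737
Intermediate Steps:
Y(F, Q) = 1/(3 + Q)
B = 602 (B = -3378 + 3980 = 602)
T(a) = -1 (T(a) = 1/(3 - 4) = 1/(-1) = -1)
(-12016 + (T(-120) - B))/45496 = (-12016 + (-1 - 1*602))/45496 = (-12016 + (-1 - 602))*(1/45496) = (-12016 - 603)*(1/45496) = -12619*1/45496 = -12619/45496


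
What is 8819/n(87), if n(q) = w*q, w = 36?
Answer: 8819/3132 ≈ 2.8158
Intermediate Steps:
n(q) = 36*q
8819/n(87) = 8819/((36*87)) = 8819/3132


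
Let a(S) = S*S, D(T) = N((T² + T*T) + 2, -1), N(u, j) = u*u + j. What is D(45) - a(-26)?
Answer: 16418027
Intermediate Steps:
N(u, j) = j + u² (N(u, j) = u² + j = j + u²)
D(T) = -1 + (2 + 2*T²)² (D(T) = -1 + ((T² + T*T) + 2)² = -1 + ((T² + T²) + 2)² = -1 + (2*T² + 2)² = -1 + (2 + 2*T²)²)
a(S) = S²
D(45) - a(-26) = (-1 + 4*(1 + 45²)²) - 1*(-26)² = (-1 + 4*(1 + 2025)²) - 1*676 = (-1 + 4*2026²) - 676 = (-1 + 4*4104676) - 676 = (-1 + 16418704) - 676 = 16418703 - 676 = 16418027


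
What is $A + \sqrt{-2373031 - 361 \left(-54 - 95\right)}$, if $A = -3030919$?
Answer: $-3030919 + i \sqrt{2319242} \approx -3.0309 \cdot 10^{6} + 1522.9 i$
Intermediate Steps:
$A + \sqrt{-2373031 - 361 \left(-54 - 95\right)} = -3030919 + \sqrt{-2373031 - 361 \left(-54 - 95\right)} = -3030919 + \sqrt{-2373031 - -53789} = -3030919 + \sqrt{-2373031 + 53789} = -3030919 + \sqrt{-2319242} = -3030919 + i \sqrt{2319242}$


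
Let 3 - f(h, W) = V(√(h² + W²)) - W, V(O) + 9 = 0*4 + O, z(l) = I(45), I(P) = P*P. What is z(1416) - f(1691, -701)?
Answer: 2714 + √3350882 ≈ 4544.5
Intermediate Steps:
I(P) = P²
z(l) = 2025 (z(l) = 45² = 2025)
V(O) = -9 + O (V(O) = -9 + (0*4 + O) = -9 + (0 + O) = -9 + O)
f(h, W) = 12 + W - √(W² + h²) (f(h, W) = 3 - ((-9 + √(h² + W²)) - W) = 3 - ((-9 + √(W² + h²)) - W) = 3 - (-9 + √(W² + h²) - W) = 3 + (9 + W - √(W² + h²)) = 12 + W - √(W² + h²))
z(1416) - f(1691, -701) = 2025 - (12 - 701 - √((-701)² + 1691²)) = 2025 - (12 - 701 - √(491401 + 2859481)) = 2025 - (12 - 701 - √3350882) = 2025 - (-689 - √3350882) = 2025 + (689 + √3350882) = 2714 + √3350882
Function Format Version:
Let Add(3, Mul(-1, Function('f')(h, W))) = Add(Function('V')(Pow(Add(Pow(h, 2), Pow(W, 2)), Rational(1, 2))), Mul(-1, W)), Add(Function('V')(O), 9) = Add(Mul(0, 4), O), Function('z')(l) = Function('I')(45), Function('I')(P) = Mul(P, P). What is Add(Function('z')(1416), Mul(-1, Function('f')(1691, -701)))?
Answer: Add(2714, Pow(3350882, Rational(1, 2))) ≈ 4544.5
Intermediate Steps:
Function('I')(P) = Pow(P, 2)
Function('z')(l) = 2025 (Function('z')(l) = Pow(45, 2) = 2025)
Function('V')(O) = Add(-9, O) (Function('V')(O) = Add(-9, Add(Mul(0, 4), O)) = Add(-9, Add(0, O)) = Add(-9, O))
Function('f')(h, W) = Add(12, W, Mul(-1, Pow(Add(Pow(W, 2), Pow(h, 2)), Rational(1, 2)))) (Function('f')(h, W) = Add(3, Mul(-1, Add(Add(-9, Pow(Add(Pow(h, 2), Pow(W, 2)), Rational(1, 2))), Mul(-1, W)))) = Add(3, Mul(-1, Add(Add(-9, Pow(Add(Pow(W, 2), Pow(h, 2)), Rational(1, 2))), Mul(-1, W)))) = Add(3, Mul(-1, Add(-9, Pow(Add(Pow(W, 2), Pow(h, 2)), Rational(1, 2)), Mul(-1, W)))) = Add(3, Add(9, W, Mul(-1, Pow(Add(Pow(W, 2), Pow(h, 2)), Rational(1, 2))))) = Add(12, W, Mul(-1, Pow(Add(Pow(W, 2), Pow(h, 2)), Rational(1, 2)))))
Add(Function('z')(1416), Mul(-1, Function('f')(1691, -701))) = Add(2025, Mul(-1, Add(12, -701, Mul(-1, Pow(Add(Pow(-701, 2), Pow(1691, 2)), Rational(1, 2)))))) = Add(2025, Mul(-1, Add(12, -701, Mul(-1, Pow(Add(491401, 2859481), Rational(1, 2)))))) = Add(2025, Mul(-1, Add(12, -701, Mul(-1, Pow(3350882, Rational(1, 2)))))) = Add(2025, Mul(-1, Add(-689, Mul(-1, Pow(3350882, Rational(1, 2)))))) = Add(2025, Add(689, Pow(3350882, Rational(1, 2)))) = Add(2714, Pow(3350882, Rational(1, 2)))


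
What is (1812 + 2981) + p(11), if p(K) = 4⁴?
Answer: 5049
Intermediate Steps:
p(K) = 256
(1812 + 2981) + p(11) = (1812 + 2981) + 256 = 4793 + 256 = 5049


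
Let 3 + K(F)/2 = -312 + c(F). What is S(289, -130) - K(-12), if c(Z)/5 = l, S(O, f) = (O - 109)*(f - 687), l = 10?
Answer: -146530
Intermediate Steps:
S(O, f) = (-687 + f)*(-109 + O) (S(O, f) = (-109 + O)*(-687 + f) = (-687 + f)*(-109 + O))
c(Z) = 50 (c(Z) = 5*10 = 50)
K(F) = -530 (K(F) = -6 + 2*(-312 + 50) = -6 + 2*(-262) = -6 - 524 = -530)
S(289, -130) - K(-12) = (74883 - 687*289 - 109*(-130) + 289*(-130)) - 1*(-530) = (74883 - 198543 + 14170 - 37570) + 530 = -147060 + 530 = -146530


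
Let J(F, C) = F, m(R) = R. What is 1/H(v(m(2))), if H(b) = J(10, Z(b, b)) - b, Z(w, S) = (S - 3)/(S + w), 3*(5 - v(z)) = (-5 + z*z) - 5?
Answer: ⅓ ≈ 0.33333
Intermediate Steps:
v(z) = 25/3 - z²/3 (v(z) = 5 - ((-5 + z*z) - 5)/3 = 5 - ((-5 + z²) - 5)/3 = 5 - (-10 + z²)/3 = 5 + (10/3 - z²/3) = 25/3 - z²/3)
Z(w, S) = (-3 + S)/(S + w)
H(b) = 10 - b
1/H(v(m(2))) = 1/(10 - (25/3 - ⅓*2²)) = 1/(10 - (25/3 - ⅓*4)) = 1/(10 - (25/3 - 4/3)) = 1/(10 - 1*7) = 1/(10 - 7) = 1/3 = ⅓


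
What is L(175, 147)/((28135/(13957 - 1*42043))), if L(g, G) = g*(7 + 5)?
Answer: -11796120/5627 ≈ -2096.3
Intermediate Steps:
L(g, G) = 12*g (L(g, G) = g*12 = 12*g)
L(175, 147)/((28135/(13957 - 1*42043))) = (12*175)/((28135/(13957 - 1*42043))) = 2100/((28135/(13957 - 42043))) = 2100/((28135/(-28086))) = 2100/((28135*(-1/28086))) = 2100/(-28135/28086) = 2100*(-28086/28135) = -11796120/5627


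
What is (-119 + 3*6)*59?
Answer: -5959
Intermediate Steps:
(-119 + 3*6)*59 = (-119 + 18)*59 = -101*59 = -5959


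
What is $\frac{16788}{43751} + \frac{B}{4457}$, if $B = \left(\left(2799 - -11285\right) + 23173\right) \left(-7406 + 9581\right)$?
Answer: $\frac{3545392264341}{194998207} \approx 18182.0$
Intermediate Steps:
$B = 81033975$ ($B = \left(\left(2799 + 11285\right) + 23173\right) 2175 = \left(14084 + 23173\right) 2175 = 37257 \cdot 2175 = 81033975$)
$\frac{16788}{43751} + \frac{B}{4457} = \frac{16788}{43751} + \frac{81033975}{4457} = \frac{3545392264341}{194998207}$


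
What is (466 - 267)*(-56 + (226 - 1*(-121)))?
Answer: 57909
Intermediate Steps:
(466 - 267)*(-56 + (226 - 1*(-121))) = 199*(-56 + (226 + 121)) = 199*(-56 + 347) = 199*291 = 57909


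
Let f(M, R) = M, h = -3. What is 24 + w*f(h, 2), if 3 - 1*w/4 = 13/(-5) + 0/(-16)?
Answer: -216/5 ≈ -43.200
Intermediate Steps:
w = 112/5 (w = 12 - 4*(13/(-5) + 0/(-16)) = 12 - 4*(13*(-1/5) + 0*(-1/16)) = 12 - 4*(-13/5 + 0) = 12 - 4*(-13/5) = 12 + 52/5 = 112/5 ≈ 22.400)
24 + w*f(h, 2) = 24 + (112/5)*(-3) = 24 - 336/5 = -216/5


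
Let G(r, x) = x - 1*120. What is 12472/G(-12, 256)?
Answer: 1559/17 ≈ 91.706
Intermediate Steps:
G(r, x) = -120 + x (G(r, x) = x - 120 = -120 + x)
12472/G(-12, 256) = 12472/(-120 + 256) = 12472/136 = 12472*(1/136) = 1559/17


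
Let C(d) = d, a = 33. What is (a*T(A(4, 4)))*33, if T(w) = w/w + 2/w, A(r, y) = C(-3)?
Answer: 363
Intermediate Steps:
A(r, y) = -3
T(w) = 1 + 2/w
(a*T(A(4, 4)))*33 = (33*((2 - 3)/(-3)))*33 = (33*(-⅓*(-1)))*33 = (33*(⅓))*33 = 11*33 = 363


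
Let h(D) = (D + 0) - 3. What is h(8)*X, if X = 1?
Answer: 5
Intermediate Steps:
h(D) = -3 + D (h(D) = D - 3 = -3 + D)
h(8)*X = (-3 + 8)*1 = 5*1 = 5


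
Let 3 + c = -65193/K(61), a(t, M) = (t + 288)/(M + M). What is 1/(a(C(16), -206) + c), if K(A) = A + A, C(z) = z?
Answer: -12566/6761849 ≈ -0.0018584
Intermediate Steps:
K(A) = 2*A
a(t, M) = (288 + t)/(2*M) (a(t, M) = (288 + t)/((2*M)) = (288 + t)*(1/(2*M)) = (288 + t)/(2*M))
c = -65559/122 (c = -3 - 65193/(2*61) = -3 - 65193/122 = -65559/122 ≈ -537.37)
1/(a(C(16), -206) + c) = 1/((½)*(288 + 16)/(-206) - 65559/122) = 1/((½)*(-1/206)*304 - 65559/122) = 1/(-76/103 - 65559/122) = 1/(-6761849/12566) = -12566/6761849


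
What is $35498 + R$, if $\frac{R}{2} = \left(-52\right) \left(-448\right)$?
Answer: $82090$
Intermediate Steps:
$R = 46592$ ($R = 2 \left(\left(-52\right) \left(-448\right)\right) = 2 \cdot 23296 = 46592$)
$35498 + R = 35498 + 46592 = 82090$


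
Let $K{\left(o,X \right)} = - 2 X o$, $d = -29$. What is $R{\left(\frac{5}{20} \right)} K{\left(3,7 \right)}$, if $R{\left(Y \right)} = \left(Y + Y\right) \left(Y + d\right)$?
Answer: $\frac{2415}{4} \approx 603.75$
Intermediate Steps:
$K{\left(o,X \right)} = - 2 X o$
$R{\left(Y \right)} = 2 Y \left(-29 + Y\right)$ ($R{\left(Y \right)} = \left(Y + Y\right) \left(Y - 29\right) = 2 Y \left(-29 + Y\right)$)
$R{\left(\frac{5}{20} \right)} K{\left(3,7 \right)} = 2 \cdot \frac{5}{20} \left(-29 + \frac{5}{20}\right) \left(\left(-2\right) 7 \cdot 3\right) = 2 \cdot 5 \cdot \frac{1}{20} \left(-29 + 5 \cdot \frac{1}{20}\right) \left(-42\right) = 2 \cdot \frac{1}{4} \left(-29 + \frac{1}{4}\right) \left(-42\right) = 2 \cdot \frac{1}{4} \left(- \frac{115}{4}\right) \left(-42\right) = \left(- \frac{115}{8}\right) \left(-42\right) = \frac{2415}{4}$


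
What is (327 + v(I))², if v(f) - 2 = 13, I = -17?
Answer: 116964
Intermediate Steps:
v(f) = 15 (v(f) = 2 + 13 = 15)
(327 + v(I))² = (327 + 15)² = 342² = 116964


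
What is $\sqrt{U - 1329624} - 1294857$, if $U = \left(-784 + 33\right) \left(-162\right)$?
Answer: $-1294857 + 3 i \sqrt{134218} \approx -1.2949 \cdot 10^{6} + 1099.1 i$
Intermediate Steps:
$U = 121662$ ($U = \left(-751\right) \left(-162\right) = 121662$)
$\sqrt{U - 1329624} - 1294857 = \sqrt{121662 - 1329624} - 1294857 = \sqrt{-1207962} - 1294857 = 3 i \sqrt{134218} - 1294857 = -1294857 + 3 i \sqrt{134218}$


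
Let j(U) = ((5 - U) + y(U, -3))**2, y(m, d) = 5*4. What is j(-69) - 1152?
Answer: 7684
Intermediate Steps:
y(m, d) = 20
j(U) = (25 - U)**2 (j(U) = ((5 - U) + 20)**2 = (25 - U)**2)
j(-69) - 1152 = (25 - 1*(-69))**2 - 1152 = (25 + 69)**2 - 1152 = 94**2 - 1152 = 8836 - 1152 = 7684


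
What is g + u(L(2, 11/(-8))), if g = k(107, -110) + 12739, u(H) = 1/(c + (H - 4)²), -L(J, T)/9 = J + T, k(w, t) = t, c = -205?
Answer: 90815075/7191 ≈ 12629.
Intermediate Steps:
L(J, T) = -9*J - 9*T (L(J, T) = -9*(J + T) = -9*J - 9*T)
u(H) = 1/(-205 + (-4 + H)²) (u(H) = 1/(-205 + (H - 4)²) = 1/(-205 + (-4 + H)²))
g = 12629 (g = -110 + 12739 = 12629)
g + u(L(2, 11/(-8))) = 12629 + 1/(-205 + (-4 + (-9*2 - 99/(-8)))²) = 12629 + 1/(-205 + (-4 + (-18 - 99*(-1)/8))²) = 12629 + 1/(-205 + (-4 + (-18 - 9*(-11/8)))²) = 12629 + 1/(-205 + (-4 + (-18 + 99/8))²) = 12629 + 1/(-205 + (-4 - 45/8)²) = 12629 + 1/(-205 + (-77/8)²) = 12629 + 1/(-205 + 5929/64) = 12629 + 1/(-7191/64) = 12629 - 64/7191 = 90815075/7191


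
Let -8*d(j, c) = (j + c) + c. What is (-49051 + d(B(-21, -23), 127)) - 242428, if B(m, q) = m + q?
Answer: -1166021/4 ≈ -2.9151e+5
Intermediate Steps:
d(j, c) = -c/4 - j/8 (d(j, c) = -((j + c) + c)/8 = -((c + j) + c)/8 = -(j + 2*c)/8 = -c/4 - j/8)
(-49051 + d(B(-21, -23), 127)) - 242428 = (-49051 + (-¼*127 - (-21 - 23)/8)) - 242428 = (-49051 + (-127/4 - ⅛*(-44))) - 242428 = (-49051 + (-127/4 + 11/2)) - 242428 = (-49051 - 105/4) - 242428 = -196309/4 - 242428 = -1166021/4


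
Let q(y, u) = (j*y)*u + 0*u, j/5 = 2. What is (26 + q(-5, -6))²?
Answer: 106276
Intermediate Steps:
j = 10 (j = 5*2 = 10)
q(y, u) = 10*u*y (q(y, u) = (10*y)*u + 0*u = 10*u*y + 0 = 10*u*y)
(26 + q(-5, -6))² = (26 + 10*(-6)*(-5))² = (26 + 300)² = 326² = 106276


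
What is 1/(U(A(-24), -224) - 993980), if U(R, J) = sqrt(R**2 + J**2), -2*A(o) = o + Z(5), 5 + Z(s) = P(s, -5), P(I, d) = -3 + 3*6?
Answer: -198796/197599238035 - 7*sqrt(41)/197599238035 ≈ -1.0063e-6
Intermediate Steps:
P(I, d) = 15 (P(I, d) = -3 + 18 = 15)
Z(s) = 10 (Z(s) = -5 + 15 = 10)
A(o) = -5 - o/2 (A(o) = -(o + 10)/2 = -(10 + o)/2 = -5 - o/2)
U(R, J) = sqrt(J**2 + R**2)
1/(U(A(-24), -224) - 993980) = 1/(sqrt((-224)**2 + (-5 - 1/2*(-24))**2) - 993980) = 1/(sqrt(50176 + (-5 + 12)**2) - 993980) = 1/(sqrt(50176 + 7**2) - 993980) = 1/(sqrt(50176 + 49) - 993980) = 1/(sqrt(50225) - 993980) = 1/(35*sqrt(41) - 993980) = 1/(-993980 + 35*sqrt(41))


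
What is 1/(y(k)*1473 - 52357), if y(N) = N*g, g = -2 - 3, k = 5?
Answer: -1/89182 ≈ -1.1213e-5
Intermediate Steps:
g = -5
y(N) = -5*N (y(N) = N*(-5) = -5*N)
1/(y(k)*1473 - 52357) = 1/(-5*5*1473 - 52357) = 1/(-25*1473 - 52357) = 1/(-36825 - 52357) = 1/(-89182) = -1/89182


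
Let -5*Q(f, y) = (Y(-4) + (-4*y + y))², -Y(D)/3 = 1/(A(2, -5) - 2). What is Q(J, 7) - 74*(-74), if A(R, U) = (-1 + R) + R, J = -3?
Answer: 26804/5 ≈ 5360.8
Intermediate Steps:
A(R, U) = -1 + 2*R
Y(D) = -3 (Y(D) = -3/((-1 + 2*2) - 2) = -3/((-1 + 4) - 2) = -3/(3 - 2) = -3/1 = -3*1 = -3)
Q(f, y) = -(-3 - 3*y)²/5 (Q(f, y) = -(-3 + (-4*y + y))²/5 = -(-3 - 3*y)²/5)
Q(J, 7) - 74*(-74) = -9*(1 + 7)²/5 - 74*(-74) = -9/5*8² + 5476 = -9/5*64 + 5476 = -576/5 + 5476 = 26804/5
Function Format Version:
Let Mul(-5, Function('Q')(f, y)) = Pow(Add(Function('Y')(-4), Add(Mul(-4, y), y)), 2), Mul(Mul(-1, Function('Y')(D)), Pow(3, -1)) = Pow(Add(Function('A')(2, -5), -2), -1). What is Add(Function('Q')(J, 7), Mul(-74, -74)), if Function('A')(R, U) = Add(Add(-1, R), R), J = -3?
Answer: Rational(26804, 5) ≈ 5360.8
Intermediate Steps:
Function('A')(R, U) = Add(-1, Mul(2, R))
Function('Y')(D) = -3 (Function('Y')(D) = Mul(-3, Pow(Add(Add(-1, Mul(2, 2)), -2), -1)) = Mul(-3, Pow(Add(Add(-1, 4), -2), -1)) = Mul(-3, Pow(Add(3, -2), -1)) = Mul(-3, Pow(1, -1)) = Mul(-3, 1) = -3)
Function('Q')(f, y) = Mul(Rational(-1, 5), Pow(Add(-3, Mul(-3, y)), 2)) (Function('Q')(f, y) = Mul(Rational(-1, 5), Pow(Add(-3, Add(Mul(-4, y), y)), 2)) = Mul(Rational(-1, 5), Pow(Add(-3, Mul(-3, y)), 2)))
Add(Function('Q')(J, 7), Mul(-74, -74)) = Add(Mul(Rational(-9, 5), Pow(Add(1, 7), 2)), Mul(-74, -74)) = Add(Mul(Rational(-9, 5), Pow(8, 2)), 5476) = Add(Mul(Rational(-9, 5), 64), 5476) = Add(Rational(-576, 5), 5476) = Rational(26804, 5)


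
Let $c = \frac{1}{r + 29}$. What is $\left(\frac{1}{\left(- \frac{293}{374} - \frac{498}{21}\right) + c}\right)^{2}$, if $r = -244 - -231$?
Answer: $\frac{438651136}{261909556441} \approx 0.0016748$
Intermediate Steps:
$r = -13$ ($r = -244 + 231 = -13$)
$c = \frac{1}{16}$ ($c = \frac{1}{-13 + 29} = \frac{1}{16} \approx 0.0625$)
$\left(\frac{1}{\left(- \frac{293}{374} - \frac{498}{21}\right) + c}\right)^{2} = \left(\frac{1}{\left(- \frac{293}{374} - \frac{498}{21}\right) + \frac{1}{16}}\right)^{2} = \left(\frac{1}{\left(\left(-293\right) \frac{1}{374} - \frac{166}{7}\right) + \frac{1}{16}}\right)^{2} = \left(\frac{1}{\left(- \frac{293}{374} - \frac{166}{7}\right) + \frac{1}{16}}\right)^{2} = \left(\frac{1}{- \frac{64135}{2618} + \frac{1}{16}}\right)^{2} = \left(\frac{1}{- \frac{511771}{20944}}\right)^{2} = \left(- \frac{20944}{511771}\right)^{2} = \frac{438651136}{261909556441}$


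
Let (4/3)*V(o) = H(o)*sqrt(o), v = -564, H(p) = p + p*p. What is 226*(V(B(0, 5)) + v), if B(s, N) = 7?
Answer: -127464 + 9492*sqrt(7) ≈ -1.0235e+5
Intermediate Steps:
H(p) = p + p**2
V(o) = 3*o**(3/2)*(1 + o)/4 (V(o) = 3*((o*(1 + o))*sqrt(o))/4 = 3*(o**(3/2)*(1 + o))/4 = 3*o**(3/2)*(1 + o)/4)
226*(V(B(0, 5)) + v) = 226*(3*7**(3/2)*(1 + 7)/4 - 564) = 226*((3/4)*(7*sqrt(7))*8 - 564) = 226*(42*sqrt(7) - 564) = 226*(-564 + 42*sqrt(7)) = -127464 + 9492*sqrt(7)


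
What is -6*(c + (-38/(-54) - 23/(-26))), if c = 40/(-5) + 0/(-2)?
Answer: 4501/117 ≈ 38.470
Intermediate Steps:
c = -8 (c = 40*(-1/5) + 0*(-1/2) = -8 + 0 = -8)
-6*(c + (-38/(-54) - 23/(-26))) = -6*(-8 + (-38/(-54) - 23/(-26))) = -6*(-8 + (-38*(-1/54) - 23*(-1/26))) = -6*(-8 + (19/27 + 23/26)) = -6*(-8 + 1115/702) = -6*(-4501/702) = 4501/117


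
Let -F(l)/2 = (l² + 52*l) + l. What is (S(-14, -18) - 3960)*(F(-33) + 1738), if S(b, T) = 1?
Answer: -12106622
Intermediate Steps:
F(l) = -106*l - 2*l² (F(l) = -2*((l² + 52*l) + l) = -2*(l² + 53*l) = -106*l - 2*l²)
(S(-14, -18) - 3960)*(F(-33) + 1738) = (1 - 3960)*(-2*(-33)*(53 - 33) + 1738) = -3959*(-2*(-33)*20 + 1738) = -3959*(1320 + 1738) = -3959*3058 = -12106622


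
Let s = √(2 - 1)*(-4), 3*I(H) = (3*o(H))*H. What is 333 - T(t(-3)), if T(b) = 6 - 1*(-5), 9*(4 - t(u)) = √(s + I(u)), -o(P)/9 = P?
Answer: 322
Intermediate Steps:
o(P) = -9*P
I(H) = -9*H² (I(H) = ((3*(-9*H))*H)/3 = ((-27*H)*H)/3 = (-27*H²)/3 = -9*H²)
s = -4 (s = √1*(-4) = 1*(-4) = -4)
t(u) = 4 - √(-4 - 9*u²)/9
T(b) = 11 (T(b) = 6 + 5 = 11)
333 - T(t(-3)) = 333 - 1*11 = 333 - 11 = 322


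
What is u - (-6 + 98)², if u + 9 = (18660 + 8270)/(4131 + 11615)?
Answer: -66694464/7873 ≈ -8471.3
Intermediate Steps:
u = -57392/7873 (u = -9 + (18660 + 8270)/(4131 + 11615) = -9 + 26930/15746 = -9 + 26930*(1/15746) = -9 + 13465/7873 = -57392/7873 ≈ -7.2897)
u - (-6 + 98)² = -57392/7873 - (-6 + 98)² = -57392/7873 - 1*92² = -57392/7873 - 1*8464 = -57392/7873 - 8464 = -66694464/7873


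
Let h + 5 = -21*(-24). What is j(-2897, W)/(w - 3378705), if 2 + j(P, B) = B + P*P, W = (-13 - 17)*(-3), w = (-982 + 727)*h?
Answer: -8392697/3505950 ≈ -2.3938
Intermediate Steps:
h = 499 (h = -5 - 21*(-24) = -5 + 504 = 499)
w = -127245 (w = (-982 + 727)*499 = -255*499 = -127245)
W = 90 (W = -30*(-3) = 90)
j(P, B) = -2 + B + P² (j(P, B) = -2 + (B + P*P) = -2 + (B + P²) = -2 + B + P²)
j(-2897, W)/(w - 3378705) = (-2 + 90 + (-2897)²)/(-127245 - 3378705) = (-2 + 90 + 8392609)/(-3505950) = 8392697*(-1/3505950) = -8392697/3505950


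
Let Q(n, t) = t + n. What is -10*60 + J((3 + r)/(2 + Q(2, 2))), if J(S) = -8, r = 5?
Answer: -608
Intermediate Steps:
Q(n, t) = n + t
-10*60 + J((3 + r)/(2 + Q(2, 2))) = -10*60 - 8 = -600 - 8 = -608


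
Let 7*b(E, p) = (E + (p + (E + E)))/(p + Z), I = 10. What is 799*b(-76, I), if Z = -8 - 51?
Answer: 174182/343 ≈ 507.82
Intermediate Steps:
Z = -59
b(E, p) = (p + 3*E)/(7*(-59 + p)) (b(E, p) = ((E + (p + (E + E)))/(p - 59))/7 = ((E + (p + 2*E))/(-59 + p))/7 = ((p + 3*E)/(-59 + p))/7 = (p + 3*E)/(7*(-59 + p)))
799*b(-76, I) = 799*((10 + 3*(-76))/(7*(-59 + 10))) = 799*((⅐)*(10 - 228)/(-49)) = 799*((⅐)*(-1/49)*(-218)) = 799*(218/343) = 174182/343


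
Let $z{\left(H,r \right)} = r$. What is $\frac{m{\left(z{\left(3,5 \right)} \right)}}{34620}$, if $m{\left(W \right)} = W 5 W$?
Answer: $\frac{25}{6924} \approx 0.0036106$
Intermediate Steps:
$m{\left(W \right)} = 5 W^{2}$ ($m{\left(W \right)} = 5 W W = 5 W^{2}$)
$\frac{m{\left(z{\left(3,5 \right)} \right)}}{34620} = \frac{5 \cdot 5^{2}}{34620} = 5 \cdot 25 \cdot \frac{1}{34620} = 125 \cdot \frac{1}{34620} = \frac{25}{6924}$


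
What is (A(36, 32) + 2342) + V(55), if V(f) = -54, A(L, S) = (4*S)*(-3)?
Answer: 1904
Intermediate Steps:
A(L, S) = -12*S
(A(36, 32) + 2342) + V(55) = (-12*32 + 2342) - 54 = (-384 + 2342) - 54 = 1958 - 54 = 1904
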